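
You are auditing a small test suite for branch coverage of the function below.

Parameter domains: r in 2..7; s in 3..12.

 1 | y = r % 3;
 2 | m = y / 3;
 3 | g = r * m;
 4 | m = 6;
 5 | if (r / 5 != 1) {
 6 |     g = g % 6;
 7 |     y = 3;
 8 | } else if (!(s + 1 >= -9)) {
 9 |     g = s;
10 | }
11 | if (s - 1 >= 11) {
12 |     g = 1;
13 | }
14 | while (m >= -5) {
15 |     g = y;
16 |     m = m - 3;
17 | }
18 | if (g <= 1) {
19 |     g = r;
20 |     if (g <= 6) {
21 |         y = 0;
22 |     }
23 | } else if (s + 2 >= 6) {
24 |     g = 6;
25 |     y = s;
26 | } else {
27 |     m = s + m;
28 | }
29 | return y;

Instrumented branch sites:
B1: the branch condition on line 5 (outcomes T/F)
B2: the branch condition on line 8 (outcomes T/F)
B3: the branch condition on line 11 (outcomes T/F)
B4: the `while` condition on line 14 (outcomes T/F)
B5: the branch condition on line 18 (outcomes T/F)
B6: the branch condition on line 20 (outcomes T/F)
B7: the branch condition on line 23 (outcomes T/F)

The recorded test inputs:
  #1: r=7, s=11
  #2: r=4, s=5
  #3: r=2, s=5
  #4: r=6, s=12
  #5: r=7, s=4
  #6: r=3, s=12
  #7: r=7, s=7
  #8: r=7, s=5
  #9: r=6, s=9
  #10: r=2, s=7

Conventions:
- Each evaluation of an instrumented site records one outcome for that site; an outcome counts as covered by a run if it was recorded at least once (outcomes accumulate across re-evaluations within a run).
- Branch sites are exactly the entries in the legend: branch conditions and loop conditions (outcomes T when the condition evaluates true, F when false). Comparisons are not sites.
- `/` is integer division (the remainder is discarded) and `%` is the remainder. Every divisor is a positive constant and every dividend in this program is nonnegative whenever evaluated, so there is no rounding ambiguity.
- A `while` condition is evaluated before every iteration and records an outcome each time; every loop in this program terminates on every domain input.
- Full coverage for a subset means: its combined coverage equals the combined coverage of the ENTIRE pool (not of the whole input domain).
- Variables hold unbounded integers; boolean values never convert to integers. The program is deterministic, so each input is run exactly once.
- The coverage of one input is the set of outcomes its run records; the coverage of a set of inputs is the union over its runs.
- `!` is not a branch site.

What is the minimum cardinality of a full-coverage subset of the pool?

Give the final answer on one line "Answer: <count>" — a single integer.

input #1, r=7, s=11: outcomes B1=F, B2=F, B3=F, B4=T, B4=F, B5=T, B6=F
input #2, r=4, s=5: outcomes B1=T, B3=F, B4=T, B4=F, B5=F, B7=T
input #3, r=2, s=5: outcomes B1=T, B3=F, B4=T, B4=F, B5=F, B7=T
input #4, r=6, s=12: outcomes B1=F, B2=F, B3=T, B4=T, B4=F, B5=T, B6=T
input #5, r=7, s=4: outcomes B1=F, B2=F, B3=F, B4=T, B4=F, B5=T, B6=F
input #6, r=3, s=12: outcomes B1=T, B3=T, B4=T, B4=F, B5=F, B7=T
input #7, r=7, s=7: outcomes B1=F, B2=F, B3=F, B4=T, B4=F, B5=T, B6=F
input #8, r=7, s=5: outcomes B1=F, B2=F, B3=F, B4=T, B4=F, B5=T, B6=F
input #9, r=6, s=9: outcomes B1=F, B2=F, B3=F, B4=T, B4=F, B5=T, B6=T
input #10, r=2, s=7: outcomes B1=T, B3=F, B4=T, B4=F, B5=F, B7=T
together the pool reaches 12 outcomes: B1=T, B1=F, B2=F, B3=T, B3=F, B4=T, B4=F, B5=T, B5=F, B6=T, B6=F, B7=T
every size-1 subset falls short of the 12 outcomes (best: 7/12)
every size-2 subset falls short of the 12 outcomes (best: 11/12)
the canonical winner is {1, 2, 4}: size 3, full 12-outcome coverage, earliest index list among size-3 covers

Answer: 3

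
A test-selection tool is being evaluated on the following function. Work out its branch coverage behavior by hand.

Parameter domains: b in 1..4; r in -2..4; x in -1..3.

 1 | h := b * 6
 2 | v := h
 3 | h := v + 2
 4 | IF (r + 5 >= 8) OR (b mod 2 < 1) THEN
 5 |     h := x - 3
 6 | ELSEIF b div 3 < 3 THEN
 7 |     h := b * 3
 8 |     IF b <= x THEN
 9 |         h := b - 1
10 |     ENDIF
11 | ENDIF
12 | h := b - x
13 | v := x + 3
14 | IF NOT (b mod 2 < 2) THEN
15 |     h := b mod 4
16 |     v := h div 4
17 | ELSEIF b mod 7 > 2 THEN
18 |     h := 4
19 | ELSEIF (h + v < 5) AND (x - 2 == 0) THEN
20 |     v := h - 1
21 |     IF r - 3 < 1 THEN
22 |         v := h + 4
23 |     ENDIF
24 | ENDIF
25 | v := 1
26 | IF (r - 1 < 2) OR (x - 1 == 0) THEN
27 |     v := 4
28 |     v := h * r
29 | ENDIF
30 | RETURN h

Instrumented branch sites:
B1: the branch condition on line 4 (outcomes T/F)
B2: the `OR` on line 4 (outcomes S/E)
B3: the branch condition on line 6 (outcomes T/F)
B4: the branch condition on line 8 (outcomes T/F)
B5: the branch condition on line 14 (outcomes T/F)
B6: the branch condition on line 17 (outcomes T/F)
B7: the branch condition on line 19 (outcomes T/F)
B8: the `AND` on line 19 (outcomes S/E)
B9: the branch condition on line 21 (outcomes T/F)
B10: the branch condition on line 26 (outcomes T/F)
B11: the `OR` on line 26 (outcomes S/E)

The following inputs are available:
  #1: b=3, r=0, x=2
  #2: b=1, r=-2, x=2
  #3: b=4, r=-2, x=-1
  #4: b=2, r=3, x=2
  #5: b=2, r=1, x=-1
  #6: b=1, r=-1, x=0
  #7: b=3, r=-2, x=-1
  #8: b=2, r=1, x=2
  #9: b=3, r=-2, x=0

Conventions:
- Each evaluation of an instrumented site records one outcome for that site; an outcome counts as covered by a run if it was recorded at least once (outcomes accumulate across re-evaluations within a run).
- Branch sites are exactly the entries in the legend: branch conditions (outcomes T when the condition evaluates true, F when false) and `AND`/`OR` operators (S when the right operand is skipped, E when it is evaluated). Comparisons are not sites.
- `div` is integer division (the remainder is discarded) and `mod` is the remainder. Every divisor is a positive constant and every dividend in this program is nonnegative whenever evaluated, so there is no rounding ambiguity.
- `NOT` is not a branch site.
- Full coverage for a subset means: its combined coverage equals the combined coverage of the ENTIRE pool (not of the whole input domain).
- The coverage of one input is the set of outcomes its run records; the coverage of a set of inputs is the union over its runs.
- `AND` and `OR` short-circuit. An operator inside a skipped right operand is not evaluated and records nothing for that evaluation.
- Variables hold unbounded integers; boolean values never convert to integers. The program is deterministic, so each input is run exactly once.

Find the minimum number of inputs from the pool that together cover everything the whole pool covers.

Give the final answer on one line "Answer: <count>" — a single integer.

input #1 (b=3, r=0, x=2): events B2->E, B1->F, B3->T, B4->F, B5->F, B6->T, B11->S, B10->T; covers B1=F, B2=E, B3=T, B4=F, B5=F, B6=T, B10=T, B11=S
input #2 (b=1, r=-2, x=2): events B2->E, B1->F, B3->T, B4->T, B5->F, B6->F, B8->E, B7->T, B9->T, B11->S, B10->T; covers B1=F, B2=E, B3=T, B4=T, B5=F, B6=F, B7=T, B8=E, B9=T, B10=T, B11=S
input #3 (b=4, r=-2, x=-1): events B2->E, B1->T, B5->F, B6->T, B11->S, B10->T; covers B1=T, B2=E, B5=F, B6=T, B10=T, B11=S
input #4 (b=2, r=3, x=2): events B2->S, B1->T, B5->F, B6->F, B8->S, B7->F, B11->E, B10->F; covers B1=T, B2=S, B5=F, B6=F, B7=F, B8=S, B10=F, B11=E
input #5 (b=2, r=1, x=-1): events B2->E, B1->T, B5->F, B6->F, B8->S, B7->F, B11->S, B10->T; covers B1=T, B2=E, B5=F, B6=F, B7=F, B8=S, B10=T, B11=S
input #6 (b=1, r=-1, x=0): events B2->E, B1->F, B3->T, B4->F, B5->F, B6->F, B8->E, B7->F, B11->S, B10->T; covers B1=F, B2=E, B3=T, B4=F, B5=F, B6=F, B7=F, B8=E, B10=T, B11=S
input #7 (b=3, r=-2, x=-1): events B2->E, B1->F, B3->T, B4->F, B5->F, B6->T, B11->S, B10->T; covers B1=F, B2=E, B3=T, B4=F, B5=F, B6=T, B10=T, B11=S
input #8 (b=2, r=1, x=2): events B2->E, B1->T, B5->F, B6->F, B8->S, B7->F, B11->S, B10->T; covers B1=T, B2=E, B5=F, B6=F, B7=F, B8=S, B10=T, B11=S
input #9 (b=3, r=-2, x=0): events B2->E, B1->F, B3->T, B4->F, B5->F, B6->T, B11->S, B10->T; covers B1=F, B2=E, B3=T, B4=F, B5=F, B6=T, B10=T, B11=S
pool-wide coverage (19 outcomes): B1=T, B1=F, B2=S, B2=E, B3=T, B4=T, B4=F, B5=F, B6=T, B6=F, B7=T, B7=F, B8=S, B8=E, B9=T, B10=T, B10=F, B11=S, B11=E
checked all size-1 subsets: none covers 19 outcomes (max 11/19)
checked all size-2 subsets: none covers 19 outcomes (max 17/19)
the canonical winner is {1, 2, 4}: size 3, full 19-outcome coverage, earliest index list among size-3 covers

Answer: 3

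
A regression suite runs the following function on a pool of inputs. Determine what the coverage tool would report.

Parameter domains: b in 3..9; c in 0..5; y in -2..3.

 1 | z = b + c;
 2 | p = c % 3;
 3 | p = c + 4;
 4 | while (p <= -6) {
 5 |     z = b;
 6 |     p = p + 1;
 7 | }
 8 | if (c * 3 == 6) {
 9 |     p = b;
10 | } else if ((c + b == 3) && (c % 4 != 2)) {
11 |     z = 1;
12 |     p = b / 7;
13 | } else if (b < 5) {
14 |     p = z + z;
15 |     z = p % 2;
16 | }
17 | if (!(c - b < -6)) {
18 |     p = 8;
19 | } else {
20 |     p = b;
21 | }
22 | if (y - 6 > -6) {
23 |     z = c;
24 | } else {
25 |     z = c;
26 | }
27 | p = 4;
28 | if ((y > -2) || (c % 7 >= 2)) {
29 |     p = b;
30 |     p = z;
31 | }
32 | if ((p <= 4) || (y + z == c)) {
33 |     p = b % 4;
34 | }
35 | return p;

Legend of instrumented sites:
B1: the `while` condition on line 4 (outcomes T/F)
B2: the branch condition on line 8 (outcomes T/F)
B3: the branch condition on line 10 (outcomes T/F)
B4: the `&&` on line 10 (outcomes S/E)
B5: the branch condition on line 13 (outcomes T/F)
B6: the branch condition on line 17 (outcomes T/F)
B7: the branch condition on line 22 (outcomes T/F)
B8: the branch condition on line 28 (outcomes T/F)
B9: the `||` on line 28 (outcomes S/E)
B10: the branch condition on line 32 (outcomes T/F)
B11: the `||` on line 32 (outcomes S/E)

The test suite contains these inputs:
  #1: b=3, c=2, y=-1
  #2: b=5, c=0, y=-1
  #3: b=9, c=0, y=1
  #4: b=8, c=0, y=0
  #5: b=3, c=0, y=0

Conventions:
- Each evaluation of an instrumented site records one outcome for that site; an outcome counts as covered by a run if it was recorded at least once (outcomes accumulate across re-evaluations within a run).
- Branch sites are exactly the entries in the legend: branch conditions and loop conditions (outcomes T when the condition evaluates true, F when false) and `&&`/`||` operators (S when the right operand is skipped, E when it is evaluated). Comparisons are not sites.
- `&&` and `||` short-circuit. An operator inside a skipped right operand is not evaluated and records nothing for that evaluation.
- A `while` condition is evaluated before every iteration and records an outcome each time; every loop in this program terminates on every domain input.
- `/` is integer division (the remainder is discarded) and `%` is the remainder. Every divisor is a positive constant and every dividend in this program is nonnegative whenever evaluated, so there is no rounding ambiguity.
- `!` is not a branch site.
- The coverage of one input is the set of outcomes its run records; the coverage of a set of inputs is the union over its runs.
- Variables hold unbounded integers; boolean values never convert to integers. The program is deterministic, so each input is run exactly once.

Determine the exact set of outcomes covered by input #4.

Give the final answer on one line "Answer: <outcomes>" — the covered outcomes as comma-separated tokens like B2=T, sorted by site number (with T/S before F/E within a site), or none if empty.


Tracing the run of input #4 (b=8, c=0, y=0):
  B1->F, B2->F, B4->S, B3->F, B5->F, B6->F, B7->F, B9->S, B8->T, B11->S
  B10->T
distinct outcomes covered: B1=F, B2=F, B3=F, B4=S, B5=F, B6=F, B7=F, B8=T, B9=S, B10=T, B11=S
Answer: B1=F, B2=F, B3=F, B4=S, B5=F, B6=F, B7=F, B8=T, B9=S, B10=T, B11=S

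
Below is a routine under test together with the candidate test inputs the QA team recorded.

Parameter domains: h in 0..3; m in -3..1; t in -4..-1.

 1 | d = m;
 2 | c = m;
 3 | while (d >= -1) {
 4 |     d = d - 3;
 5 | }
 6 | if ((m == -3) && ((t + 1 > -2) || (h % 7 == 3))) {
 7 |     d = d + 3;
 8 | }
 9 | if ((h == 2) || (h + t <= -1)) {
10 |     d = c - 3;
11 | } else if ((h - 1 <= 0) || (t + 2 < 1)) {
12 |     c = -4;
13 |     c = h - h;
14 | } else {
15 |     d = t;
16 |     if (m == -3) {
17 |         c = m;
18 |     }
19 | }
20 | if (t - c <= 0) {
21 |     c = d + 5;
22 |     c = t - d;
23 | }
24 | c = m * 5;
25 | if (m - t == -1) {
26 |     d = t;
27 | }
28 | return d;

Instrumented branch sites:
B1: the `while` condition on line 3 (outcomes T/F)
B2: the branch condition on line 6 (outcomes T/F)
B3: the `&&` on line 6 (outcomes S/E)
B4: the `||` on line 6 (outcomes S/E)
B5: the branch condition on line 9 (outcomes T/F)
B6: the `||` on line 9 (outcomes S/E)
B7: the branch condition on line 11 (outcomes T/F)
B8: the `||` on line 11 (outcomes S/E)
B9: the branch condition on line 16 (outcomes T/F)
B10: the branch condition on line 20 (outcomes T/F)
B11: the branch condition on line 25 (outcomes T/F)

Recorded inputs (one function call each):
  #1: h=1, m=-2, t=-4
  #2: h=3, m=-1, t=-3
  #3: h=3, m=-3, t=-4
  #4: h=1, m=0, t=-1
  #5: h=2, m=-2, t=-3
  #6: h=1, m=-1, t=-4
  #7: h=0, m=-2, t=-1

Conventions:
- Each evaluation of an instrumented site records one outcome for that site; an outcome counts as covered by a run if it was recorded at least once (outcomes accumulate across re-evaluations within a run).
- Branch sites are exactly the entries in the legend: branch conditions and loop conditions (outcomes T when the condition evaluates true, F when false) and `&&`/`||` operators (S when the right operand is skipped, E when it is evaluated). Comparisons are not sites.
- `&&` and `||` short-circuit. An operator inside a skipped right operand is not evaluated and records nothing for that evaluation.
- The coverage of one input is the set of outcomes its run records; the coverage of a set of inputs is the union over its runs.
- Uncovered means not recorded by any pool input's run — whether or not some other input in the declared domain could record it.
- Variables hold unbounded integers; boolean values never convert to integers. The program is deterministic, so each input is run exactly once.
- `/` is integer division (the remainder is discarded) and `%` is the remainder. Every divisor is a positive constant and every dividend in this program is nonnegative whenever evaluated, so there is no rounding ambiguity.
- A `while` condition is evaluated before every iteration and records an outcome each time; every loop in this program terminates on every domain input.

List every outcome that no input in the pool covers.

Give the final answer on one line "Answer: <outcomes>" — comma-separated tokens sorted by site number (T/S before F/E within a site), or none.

run #1 (h=1, m=-2, t=-4) runs B1->F, B3->S, B2->F, B6->E, B5->T, B10->T, B11->F; records B1=F, B2=F, B3=S, B5=T, B6=E, B10=T, B11=F
run #2 (h=3, m=-1, t=-3) runs B1->T, B1->F, B3->S, B2->F, B6->E, B5->F, B8->E, B7->T, B10->T, B11->F; records B1=T, B1=F, B2=F, B3=S, B5=F, B6=E, B7=T, B8=E, B10=T, B11=F
run #3 (h=3, m=-3, t=-4) runs B1->F, B3->E, B4->E, B2->T, B6->E, B5->T, B10->T, B11->F; records B1=F, B2=T, B3=E, B4=E, B5=T, B6=E, B10=T, B11=F
run #4 (h=1, m=0, t=-1) runs B1->T, B1->F, B3->S, B2->F, B6->E, B5->F, B8->S, B7->T, B10->T, B11->F; records B1=T, B1=F, B2=F, B3=S, B5=F, B6=E, B7=T, B8=S, B10=T, B11=F
run #5 (h=2, m=-2, t=-3) runs B1->F, B3->S, B2->F, B6->S, B5->T, B10->T, B11->F; records B1=F, B2=F, B3=S, B5=T, B6=S, B10=T, B11=F
run #6 (h=1, m=-1, t=-4) runs B1->T, B1->F, B3->S, B2->F, B6->E, B5->T, B10->T, B11->F; records B1=T, B1=F, B2=F, B3=S, B5=T, B6=E, B10=T, B11=F
run #7 (h=0, m=-2, t=-1) runs B1->F, B3->S, B2->F, B6->E, B5->T, B10->F, B11->T; records B1=F, B2=F, B3=S, B5=T, B6=E, B10=F, B11=T
union over the pool: B1=T, B1=F, B2=T, B2=F, B3=S, B3=E, B4=E, B5=T, B5=F, B6=S, B6=E, B7=T, B8=S, B8=E, B10=T, B10=F, B11=T, B11=F
uncovered (4 of 22): B4=S, B7=F, B9=T, B9=F

Answer: B4=S, B7=F, B9=T, B9=F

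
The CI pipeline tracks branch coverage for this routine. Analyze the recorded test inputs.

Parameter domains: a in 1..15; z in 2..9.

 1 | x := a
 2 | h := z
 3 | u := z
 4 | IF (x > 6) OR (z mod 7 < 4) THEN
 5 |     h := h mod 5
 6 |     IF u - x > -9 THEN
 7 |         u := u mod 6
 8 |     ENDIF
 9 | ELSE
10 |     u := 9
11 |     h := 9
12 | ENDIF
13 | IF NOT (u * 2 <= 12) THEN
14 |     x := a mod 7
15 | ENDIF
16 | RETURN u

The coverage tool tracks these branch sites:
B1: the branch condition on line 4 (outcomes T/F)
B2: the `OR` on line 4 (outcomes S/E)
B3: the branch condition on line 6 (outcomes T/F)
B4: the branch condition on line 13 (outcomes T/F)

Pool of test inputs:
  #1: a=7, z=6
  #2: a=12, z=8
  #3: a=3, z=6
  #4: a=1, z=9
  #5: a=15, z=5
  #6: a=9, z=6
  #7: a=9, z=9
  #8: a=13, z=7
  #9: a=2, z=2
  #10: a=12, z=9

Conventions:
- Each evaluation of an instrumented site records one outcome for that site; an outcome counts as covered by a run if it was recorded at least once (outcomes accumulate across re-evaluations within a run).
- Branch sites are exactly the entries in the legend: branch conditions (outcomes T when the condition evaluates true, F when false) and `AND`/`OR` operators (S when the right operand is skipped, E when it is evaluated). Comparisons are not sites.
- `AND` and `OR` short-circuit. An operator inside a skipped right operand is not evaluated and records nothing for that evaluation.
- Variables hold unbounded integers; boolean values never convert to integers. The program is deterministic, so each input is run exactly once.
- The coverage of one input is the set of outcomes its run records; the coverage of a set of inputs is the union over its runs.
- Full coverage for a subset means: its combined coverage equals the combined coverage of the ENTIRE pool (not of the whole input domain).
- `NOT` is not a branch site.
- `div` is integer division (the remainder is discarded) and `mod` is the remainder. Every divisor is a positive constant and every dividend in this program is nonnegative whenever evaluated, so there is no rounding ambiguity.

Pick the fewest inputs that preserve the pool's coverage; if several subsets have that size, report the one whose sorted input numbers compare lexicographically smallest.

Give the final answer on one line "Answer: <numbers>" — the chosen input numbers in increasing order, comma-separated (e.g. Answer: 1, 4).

run #1 (a=7, z=6) runs B2->S, B1->T, B3->T, B4->F; records B1=T, B2=S, B3=T, B4=F
run #2 (a=12, z=8) runs B2->S, B1->T, B3->T, B4->F; records B1=T, B2=S, B3=T, B4=F
run #3 (a=3, z=6) runs B2->E, B1->F, B4->T; records B1=F, B2=E, B4=T
run #4 (a=1, z=9) runs B2->E, B1->T, B3->T, B4->F; records B1=T, B2=E, B3=T, B4=F
run #5 (a=15, z=5) runs B2->S, B1->T, B3->F, B4->F; records B1=T, B2=S, B3=F, B4=F
run #6 (a=9, z=6) runs B2->S, B1->T, B3->T, B4->F; records B1=T, B2=S, B3=T, B4=F
run #7 (a=9, z=9) runs B2->S, B1->T, B3->T, B4->F; records B1=T, B2=S, B3=T, B4=F
run #8 (a=13, z=7) runs B2->S, B1->T, B3->T, B4->F; records B1=T, B2=S, B3=T, B4=F
run #9 (a=2, z=2) runs B2->E, B1->T, B3->T, B4->F; records B1=T, B2=E, B3=T, B4=F
run #10 (a=12, z=9) runs B2->S, B1->T, B3->T, B4->F; records B1=T, B2=S, B3=T, B4=F
together the pool reaches 8 outcomes: B1=T, B1=F, B2=S, B2=E, B3=T, B3=F, B4=T, B4=F
checked all size-1 subsets: none covers 8 outcomes (max 4/8)
checked all size-2 subsets: none covers 8 outcomes (max 7/8)
inputs {1, 3, 5} (size 3) cover everything; no size-3 subset with a lexicographically smaller index list covers all 8

Answer: 1, 3, 5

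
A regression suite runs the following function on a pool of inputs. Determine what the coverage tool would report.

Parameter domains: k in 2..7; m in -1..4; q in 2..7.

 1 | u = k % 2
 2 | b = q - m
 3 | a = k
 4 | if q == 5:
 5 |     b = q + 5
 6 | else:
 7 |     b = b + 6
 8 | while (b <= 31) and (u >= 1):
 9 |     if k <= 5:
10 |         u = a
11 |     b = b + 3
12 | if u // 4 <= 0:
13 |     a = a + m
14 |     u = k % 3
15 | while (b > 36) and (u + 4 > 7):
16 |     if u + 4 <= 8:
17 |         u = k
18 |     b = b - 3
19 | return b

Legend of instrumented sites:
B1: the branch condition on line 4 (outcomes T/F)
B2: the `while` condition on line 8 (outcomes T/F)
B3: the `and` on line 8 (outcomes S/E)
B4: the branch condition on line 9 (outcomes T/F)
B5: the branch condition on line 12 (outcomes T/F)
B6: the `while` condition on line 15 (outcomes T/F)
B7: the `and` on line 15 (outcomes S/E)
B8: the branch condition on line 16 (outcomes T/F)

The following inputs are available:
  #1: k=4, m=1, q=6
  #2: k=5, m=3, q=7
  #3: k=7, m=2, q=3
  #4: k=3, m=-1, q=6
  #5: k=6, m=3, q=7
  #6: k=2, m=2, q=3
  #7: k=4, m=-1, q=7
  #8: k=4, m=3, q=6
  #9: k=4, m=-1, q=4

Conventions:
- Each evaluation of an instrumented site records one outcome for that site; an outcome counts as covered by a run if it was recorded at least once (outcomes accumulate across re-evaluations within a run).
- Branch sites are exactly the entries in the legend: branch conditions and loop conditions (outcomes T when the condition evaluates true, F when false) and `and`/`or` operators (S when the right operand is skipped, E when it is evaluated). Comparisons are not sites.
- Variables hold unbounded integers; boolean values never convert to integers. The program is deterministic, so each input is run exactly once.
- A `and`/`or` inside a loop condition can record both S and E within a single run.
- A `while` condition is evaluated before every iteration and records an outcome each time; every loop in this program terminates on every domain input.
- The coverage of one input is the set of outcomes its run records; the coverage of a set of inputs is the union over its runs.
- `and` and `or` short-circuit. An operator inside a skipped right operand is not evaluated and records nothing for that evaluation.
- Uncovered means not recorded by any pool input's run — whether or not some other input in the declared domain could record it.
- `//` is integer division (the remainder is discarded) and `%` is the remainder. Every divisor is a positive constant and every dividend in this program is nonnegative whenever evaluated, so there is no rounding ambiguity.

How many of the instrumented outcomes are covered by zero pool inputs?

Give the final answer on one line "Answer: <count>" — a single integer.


test 1 (k=4, m=1, q=6) fires B1->F, B3->E, B2->F, B5->T, B7->S, B6->F; hits B1=F, B2=F, B3=E, B5=T, B6=F, B7=S
test 2 (k=5, m=3, q=7) fires B1->F, B3->E, B2->T, B4->T, B3->E, B2->T, B4->T, B3->E, B2->T, B4->T, B3->E, B2->T, B4->T, B3->E, ...; hits B1=F, B2=T, B2=F, B3=S, B3=E, B4=T, B5=F, B6=F, B7=S
test 3 (k=7, m=2, q=3) fires B1->F, B3->E, B2->T, B4->F, B3->E, B2->T, B4->F, B3->E, B2->T, B4->F, B3->E, B2->T, B4->F, B3->E, ...; hits B1=F, B2=T, B2=F, B3=S, B3=E, B4=F, B5=T, B6=F, B7=S
test 4 (k=3, m=-1, q=6) fires B1->F, B3->E, B2->T, B4->T, B3->E, B2->T, B4->T, B3->E, B2->T, B4->T, B3->E, B2->T, B4->T, B3->E, ...; hits B1=F, B2=T, B2=F, B3=S, B3=E, B4=T, B5=T, B6=F, B7=S
test 5 (k=6, m=3, q=7) fires B1->F, B3->E, B2->F, B5->T, B7->S, B6->F; hits B1=F, B2=F, B3=E, B5=T, B6=F, B7=S
test 6 (k=2, m=2, q=3) fires B1->F, B3->E, B2->F, B5->T, B7->S, B6->F; hits B1=F, B2=F, B3=E, B5=T, B6=F, B7=S
test 7 (k=4, m=-1, q=7) fires B1->F, B3->E, B2->F, B5->T, B7->S, B6->F; hits B1=F, B2=F, B3=E, B5=T, B6=F, B7=S
test 8 (k=4, m=3, q=6) fires B1->F, B3->E, B2->F, B5->T, B7->S, B6->F; hits B1=F, B2=F, B3=E, B5=T, B6=F, B7=S
test 9 (k=4, m=-1, q=4) fires B1->F, B3->E, B2->F, B5->T, B7->S, B6->F; hits B1=F, B2=F, B3=E, B5=T, B6=F, B7=S
union over the pool: B1=F, B2=T, B2=F, B3=S, B3=E, B4=T, B4=F, B5=T, B5=F, B6=F, B7=S
uncovered (5 of 16): B1=T, B6=T, B7=E, B8=T, B8=F
Answer: 5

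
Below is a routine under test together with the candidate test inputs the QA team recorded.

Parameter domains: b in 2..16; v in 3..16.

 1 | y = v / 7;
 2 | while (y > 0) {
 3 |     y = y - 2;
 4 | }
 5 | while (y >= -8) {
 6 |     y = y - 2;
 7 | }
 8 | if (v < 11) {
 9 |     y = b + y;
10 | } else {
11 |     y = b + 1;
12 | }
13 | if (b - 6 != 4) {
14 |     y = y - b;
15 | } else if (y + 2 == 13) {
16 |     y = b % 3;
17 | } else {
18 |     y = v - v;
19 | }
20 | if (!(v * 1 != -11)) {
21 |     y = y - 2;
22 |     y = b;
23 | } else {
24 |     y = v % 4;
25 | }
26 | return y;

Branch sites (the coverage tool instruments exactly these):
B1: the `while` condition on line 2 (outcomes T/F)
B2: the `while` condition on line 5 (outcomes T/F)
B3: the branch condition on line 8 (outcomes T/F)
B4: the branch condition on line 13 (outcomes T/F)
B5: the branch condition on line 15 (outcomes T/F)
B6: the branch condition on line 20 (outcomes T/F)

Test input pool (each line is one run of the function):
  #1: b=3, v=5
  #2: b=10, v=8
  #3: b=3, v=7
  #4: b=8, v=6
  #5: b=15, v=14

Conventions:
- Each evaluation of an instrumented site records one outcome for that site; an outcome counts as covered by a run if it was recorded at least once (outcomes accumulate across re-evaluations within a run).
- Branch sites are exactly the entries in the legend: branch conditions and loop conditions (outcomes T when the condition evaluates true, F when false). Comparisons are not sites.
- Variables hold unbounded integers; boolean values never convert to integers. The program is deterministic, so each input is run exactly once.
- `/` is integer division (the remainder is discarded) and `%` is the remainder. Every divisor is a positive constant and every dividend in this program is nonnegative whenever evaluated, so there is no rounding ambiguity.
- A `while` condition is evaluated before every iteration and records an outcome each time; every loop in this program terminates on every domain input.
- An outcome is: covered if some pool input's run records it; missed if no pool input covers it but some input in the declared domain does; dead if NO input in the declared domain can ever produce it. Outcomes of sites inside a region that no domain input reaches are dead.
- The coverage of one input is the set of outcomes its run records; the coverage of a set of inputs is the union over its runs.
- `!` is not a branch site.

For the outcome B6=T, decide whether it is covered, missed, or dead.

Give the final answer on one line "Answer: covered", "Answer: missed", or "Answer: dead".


no pool input records B6=T
checking all 210 inputs in the declared domain: B6=T is never recorded -> dead
Answer: dead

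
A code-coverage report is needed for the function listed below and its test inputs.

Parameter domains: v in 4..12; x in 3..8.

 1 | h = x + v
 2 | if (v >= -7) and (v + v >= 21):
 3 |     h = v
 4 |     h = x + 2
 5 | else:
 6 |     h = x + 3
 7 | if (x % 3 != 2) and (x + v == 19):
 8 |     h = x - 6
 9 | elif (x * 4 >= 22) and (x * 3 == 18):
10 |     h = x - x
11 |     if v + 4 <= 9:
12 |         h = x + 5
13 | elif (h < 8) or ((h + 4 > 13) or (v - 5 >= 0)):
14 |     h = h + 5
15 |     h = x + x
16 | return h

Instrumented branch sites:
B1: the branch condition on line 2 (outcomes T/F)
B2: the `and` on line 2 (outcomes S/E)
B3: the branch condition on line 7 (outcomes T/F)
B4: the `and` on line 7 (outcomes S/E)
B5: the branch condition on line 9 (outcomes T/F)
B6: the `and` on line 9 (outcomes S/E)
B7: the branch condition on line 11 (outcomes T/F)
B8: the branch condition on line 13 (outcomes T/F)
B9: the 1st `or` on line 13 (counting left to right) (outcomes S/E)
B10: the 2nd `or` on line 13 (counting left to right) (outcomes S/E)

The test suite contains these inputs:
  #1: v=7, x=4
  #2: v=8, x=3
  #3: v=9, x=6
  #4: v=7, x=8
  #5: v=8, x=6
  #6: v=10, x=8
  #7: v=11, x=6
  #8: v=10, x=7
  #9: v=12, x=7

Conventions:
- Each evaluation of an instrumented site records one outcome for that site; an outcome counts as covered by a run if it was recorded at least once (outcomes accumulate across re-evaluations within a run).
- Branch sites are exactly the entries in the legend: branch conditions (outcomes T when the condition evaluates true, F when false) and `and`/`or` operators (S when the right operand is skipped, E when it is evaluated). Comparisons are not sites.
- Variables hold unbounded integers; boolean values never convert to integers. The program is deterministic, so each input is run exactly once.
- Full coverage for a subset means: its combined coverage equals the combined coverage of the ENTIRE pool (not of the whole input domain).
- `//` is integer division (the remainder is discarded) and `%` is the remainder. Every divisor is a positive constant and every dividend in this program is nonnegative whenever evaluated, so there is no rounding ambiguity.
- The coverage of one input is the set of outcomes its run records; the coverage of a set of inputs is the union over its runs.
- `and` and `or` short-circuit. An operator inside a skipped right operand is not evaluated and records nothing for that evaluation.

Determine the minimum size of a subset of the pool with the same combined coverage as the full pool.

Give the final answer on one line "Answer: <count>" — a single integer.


test 1 (v=7, x=4) fires B2->E, B1->F, B4->E, B3->F, B6->S, B5->F, B9->S, B8->T; hits B1=F, B2=E, B3=F, B4=E, B5=F, B6=S, B8=T, B9=S
test 2 (v=8, x=3) fires B2->E, B1->F, B4->E, B3->F, B6->S, B5->F, B9->S, B8->T; hits B1=F, B2=E, B3=F, B4=E, B5=F, B6=S, B8=T, B9=S
test 3 (v=9, x=6) fires B2->E, B1->F, B4->E, B3->F, B6->E, B5->T, B7->F; hits B1=F, B2=E, B3=F, B4=E, B5=T, B6=E, B7=F
test 4 (v=7, x=8) fires B2->E, B1->F, B4->S, B3->F, B6->E, B5->F, B9->E, B10->S, B8->T; hits B1=F, B2=E, B3=F, B4=S, B5=F, B6=E, B8=T, B9=E, B10=S
test 5 (v=8, x=6) fires B2->E, B1->F, B4->E, B3->F, B6->E, B5->T, B7->F; hits B1=F, B2=E, B3=F, B4=E, B5=T, B6=E, B7=F
test 6 (v=10, x=8) fires B2->E, B1->F, B4->S, B3->F, B6->E, B5->F, B9->E, B10->S, B8->T; hits B1=F, B2=E, B3=F, B4=S, B5=F, B6=E, B8=T, B9=E, B10=S
test 7 (v=11, x=6) fires B2->E, B1->T, B4->E, B3->F, B6->E, B5->T, B7->F; hits B1=T, B2=E, B3=F, B4=E, B5=T, B6=E, B7=F
test 8 (v=10, x=7) fires B2->E, B1->F, B4->E, B3->F, B6->E, B5->F, B9->E, B10->S, B8->T; hits B1=F, B2=E, B3=F, B4=E, B5=F, B6=E, B8=T, B9=E, B10=S
test 9 (v=12, x=7) fires B2->E, B1->T, B4->E, B3->T; hits B1=T, B2=E, B3=T, B4=E
union over all inputs: B1=T, B1=F, B2=E, B3=T, B3=F, B4=S, B4=E, B5=T, B5=F, B6=S, B6=E, B7=F, B8=T, B9=S, B9=E, B10=S (16 outcomes)
checked all size-1 subsets: none covers 16 outcomes (max 9/16)
checked all size-2 subsets: none covers 16 outcomes (max 13/16)
checked all size-3 subsets: none covers 16 outcomes (max 15/16)
size 4: inputs {1, 3, 4, 9} cover all 16 outcomes, and no lexicographically smaller subset of this size does
Answer: 4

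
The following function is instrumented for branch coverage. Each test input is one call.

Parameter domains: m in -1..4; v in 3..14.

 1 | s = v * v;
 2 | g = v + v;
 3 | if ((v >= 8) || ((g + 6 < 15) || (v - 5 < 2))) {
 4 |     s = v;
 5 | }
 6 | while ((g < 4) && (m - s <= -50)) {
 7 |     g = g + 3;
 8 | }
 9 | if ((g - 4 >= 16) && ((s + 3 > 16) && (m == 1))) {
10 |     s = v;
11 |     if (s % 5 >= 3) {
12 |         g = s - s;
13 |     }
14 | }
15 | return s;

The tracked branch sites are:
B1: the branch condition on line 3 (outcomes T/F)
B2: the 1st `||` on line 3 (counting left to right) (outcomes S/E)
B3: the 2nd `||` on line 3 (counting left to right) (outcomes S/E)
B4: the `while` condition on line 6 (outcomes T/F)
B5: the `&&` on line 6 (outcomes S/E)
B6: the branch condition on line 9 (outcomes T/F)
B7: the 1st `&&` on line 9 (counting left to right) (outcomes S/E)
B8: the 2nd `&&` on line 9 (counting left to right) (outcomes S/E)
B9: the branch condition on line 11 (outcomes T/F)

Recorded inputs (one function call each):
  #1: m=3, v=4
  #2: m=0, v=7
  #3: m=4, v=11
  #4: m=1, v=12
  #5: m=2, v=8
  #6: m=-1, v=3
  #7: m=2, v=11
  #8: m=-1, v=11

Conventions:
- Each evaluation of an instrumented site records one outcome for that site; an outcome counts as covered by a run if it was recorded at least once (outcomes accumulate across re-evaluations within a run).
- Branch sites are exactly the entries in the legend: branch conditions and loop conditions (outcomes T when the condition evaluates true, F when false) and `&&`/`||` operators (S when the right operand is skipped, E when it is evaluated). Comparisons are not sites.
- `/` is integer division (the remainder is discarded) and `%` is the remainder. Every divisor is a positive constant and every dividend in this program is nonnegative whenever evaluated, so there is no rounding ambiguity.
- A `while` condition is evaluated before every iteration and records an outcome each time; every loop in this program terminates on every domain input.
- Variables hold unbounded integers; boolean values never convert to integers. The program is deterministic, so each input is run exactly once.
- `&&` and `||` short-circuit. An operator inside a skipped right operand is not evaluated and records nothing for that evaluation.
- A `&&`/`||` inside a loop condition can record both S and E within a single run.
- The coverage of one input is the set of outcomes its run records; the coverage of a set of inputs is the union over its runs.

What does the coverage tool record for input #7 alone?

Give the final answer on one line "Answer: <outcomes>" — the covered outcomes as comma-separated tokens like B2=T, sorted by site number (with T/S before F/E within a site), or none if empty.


Tracing the run of input #7 (m=2, v=11):
  B2->S, B1->T, B5->S, B4->F, B7->E, B8->S, B6->F
collecting distinct outcomes: B1=T, B2=S, B4=F, B5=S, B6=F, B7=E, B8=S
Answer: B1=T, B2=S, B4=F, B5=S, B6=F, B7=E, B8=S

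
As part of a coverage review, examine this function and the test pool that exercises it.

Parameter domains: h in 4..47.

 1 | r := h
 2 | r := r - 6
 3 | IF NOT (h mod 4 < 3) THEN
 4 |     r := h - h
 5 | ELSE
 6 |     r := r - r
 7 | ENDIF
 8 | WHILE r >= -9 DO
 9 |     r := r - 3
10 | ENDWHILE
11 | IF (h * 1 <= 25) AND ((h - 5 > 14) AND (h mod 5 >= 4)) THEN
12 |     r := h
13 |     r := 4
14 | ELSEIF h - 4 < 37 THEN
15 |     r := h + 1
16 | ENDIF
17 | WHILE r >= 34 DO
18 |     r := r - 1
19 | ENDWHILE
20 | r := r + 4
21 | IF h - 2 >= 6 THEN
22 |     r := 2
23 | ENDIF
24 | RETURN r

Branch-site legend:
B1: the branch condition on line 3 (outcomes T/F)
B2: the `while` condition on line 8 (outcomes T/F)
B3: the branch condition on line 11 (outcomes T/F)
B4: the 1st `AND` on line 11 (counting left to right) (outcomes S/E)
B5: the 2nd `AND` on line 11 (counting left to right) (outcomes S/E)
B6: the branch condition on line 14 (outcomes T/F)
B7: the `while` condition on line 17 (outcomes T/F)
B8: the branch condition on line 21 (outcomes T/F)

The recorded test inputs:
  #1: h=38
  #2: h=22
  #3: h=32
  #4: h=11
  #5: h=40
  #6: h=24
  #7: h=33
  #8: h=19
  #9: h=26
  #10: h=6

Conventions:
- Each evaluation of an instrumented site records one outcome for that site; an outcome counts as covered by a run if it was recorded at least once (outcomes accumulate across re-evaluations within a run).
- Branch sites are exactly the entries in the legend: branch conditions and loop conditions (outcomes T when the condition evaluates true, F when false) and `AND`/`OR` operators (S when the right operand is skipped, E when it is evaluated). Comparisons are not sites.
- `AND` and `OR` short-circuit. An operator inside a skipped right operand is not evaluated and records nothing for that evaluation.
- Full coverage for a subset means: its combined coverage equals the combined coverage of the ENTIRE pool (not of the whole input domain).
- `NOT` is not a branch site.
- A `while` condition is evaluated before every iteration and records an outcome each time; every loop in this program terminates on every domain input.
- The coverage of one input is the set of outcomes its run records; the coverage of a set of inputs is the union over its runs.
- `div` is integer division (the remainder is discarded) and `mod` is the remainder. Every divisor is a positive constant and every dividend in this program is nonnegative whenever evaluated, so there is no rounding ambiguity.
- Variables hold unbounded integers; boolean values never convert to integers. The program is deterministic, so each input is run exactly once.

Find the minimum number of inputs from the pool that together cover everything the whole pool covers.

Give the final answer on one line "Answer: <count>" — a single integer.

input #1, h=38: events B1->F, B2->T, B2->T, B2->T, B2->T, B2->F, B4->S, B3->F, B6->T, B7->T, B7->T, B7->T, B7->T, B7->T, ...; outcomes B1=F, B2=T, B2=F, B3=F, B4=S, B6=T, B7=T, B7=F, B8=T
input #2, h=22: events B1->F, B2->T, B2->T, B2->T, B2->T, B2->F, B4->E, B5->E, B3->F, B6->T, B7->F, B8->T; outcomes B1=F, B2=T, B2=F, B3=F, B4=E, B5=E, B6=T, B7=F, B8=T
input #3, h=32: events B1->F, B2->T, B2->T, B2->T, B2->T, B2->F, B4->S, B3->F, B6->T, B7->F, B8->T; outcomes B1=F, B2=T, B2=F, B3=F, B4=S, B6=T, B7=F, B8=T
input #4, h=11: events B1->T, B2->T, B2->T, B2->T, B2->T, B2->F, B4->E, B5->S, B3->F, B6->T, B7->F, B8->T; outcomes B1=T, B2=T, B2=F, B3=F, B4=E, B5=S, B6=T, B7=F, B8=T
input #5, h=40: events B1->F, B2->T, B2->T, B2->T, B2->T, B2->F, B4->S, B3->F, B6->T, B7->T, B7->T, B7->T, B7->T, B7->T, ...; outcomes B1=F, B2=T, B2=F, B3=F, B4=S, B6=T, B7=T, B7=F, B8=T
input #6, h=24: events B1->F, B2->T, B2->T, B2->T, B2->T, B2->F, B4->E, B5->E, B3->T, B7->F, B8->T; outcomes B1=F, B2=T, B2=F, B3=T, B4=E, B5=E, B7=F, B8=T
input #7, h=33: events B1->F, B2->T, B2->T, B2->T, B2->T, B2->F, B4->S, B3->F, B6->T, B7->T, B7->F, B8->T; outcomes B1=F, B2=T, B2=F, B3=F, B4=S, B6=T, B7=T, B7=F, B8=T
input #8, h=19: events B1->T, B2->T, B2->T, B2->T, B2->T, B2->F, B4->E, B5->S, B3->F, B6->T, B7->F, B8->T; outcomes B1=T, B2=T, B2=F, B3=F, B4=E, B5=S, B6=T, B7=F, B8=T
input #9, h=26: events B1->F, B2->T, B2->T, B2->T, B2->T, B2->F, B4->S, B3->F, B6->T, B7->F, B8->T; outcomes B1=F, B2=T, B2=F, B3=F, B4=S, B6=T, B7=F, B8=T
input #10, h=6: events B1->F, B2->T, B2->T, B2->T, B2->T, B2->F, B4->E, B5->S, B3->F, B6->T, B7->F, B8->F; outcomes B1=F, B2=T, B2=F, B3=F, B4=E, B5=S, B6=T, B7=F, B8=F
together the pool reaches 15 outcomes: B1=T, B1=F, B2=T, B2=F, B3=T, B3=F, B4=S, B4=E, B5=S, B5=E, B6=T, B7=T, B7=F, B8=T, B8=F
size 1 is not enough: best union over all size-1 subsets is 9/15
size 2 is not enough: best union over all size-2 subsets is 12/15
size 3 is not enough: best union over all size-3 subsets is 14/15
the canonical winner is {1, 4, 6, 10}: size 4, full 15-outcome coverage, earliest index list among size-4 covers

Answer: 4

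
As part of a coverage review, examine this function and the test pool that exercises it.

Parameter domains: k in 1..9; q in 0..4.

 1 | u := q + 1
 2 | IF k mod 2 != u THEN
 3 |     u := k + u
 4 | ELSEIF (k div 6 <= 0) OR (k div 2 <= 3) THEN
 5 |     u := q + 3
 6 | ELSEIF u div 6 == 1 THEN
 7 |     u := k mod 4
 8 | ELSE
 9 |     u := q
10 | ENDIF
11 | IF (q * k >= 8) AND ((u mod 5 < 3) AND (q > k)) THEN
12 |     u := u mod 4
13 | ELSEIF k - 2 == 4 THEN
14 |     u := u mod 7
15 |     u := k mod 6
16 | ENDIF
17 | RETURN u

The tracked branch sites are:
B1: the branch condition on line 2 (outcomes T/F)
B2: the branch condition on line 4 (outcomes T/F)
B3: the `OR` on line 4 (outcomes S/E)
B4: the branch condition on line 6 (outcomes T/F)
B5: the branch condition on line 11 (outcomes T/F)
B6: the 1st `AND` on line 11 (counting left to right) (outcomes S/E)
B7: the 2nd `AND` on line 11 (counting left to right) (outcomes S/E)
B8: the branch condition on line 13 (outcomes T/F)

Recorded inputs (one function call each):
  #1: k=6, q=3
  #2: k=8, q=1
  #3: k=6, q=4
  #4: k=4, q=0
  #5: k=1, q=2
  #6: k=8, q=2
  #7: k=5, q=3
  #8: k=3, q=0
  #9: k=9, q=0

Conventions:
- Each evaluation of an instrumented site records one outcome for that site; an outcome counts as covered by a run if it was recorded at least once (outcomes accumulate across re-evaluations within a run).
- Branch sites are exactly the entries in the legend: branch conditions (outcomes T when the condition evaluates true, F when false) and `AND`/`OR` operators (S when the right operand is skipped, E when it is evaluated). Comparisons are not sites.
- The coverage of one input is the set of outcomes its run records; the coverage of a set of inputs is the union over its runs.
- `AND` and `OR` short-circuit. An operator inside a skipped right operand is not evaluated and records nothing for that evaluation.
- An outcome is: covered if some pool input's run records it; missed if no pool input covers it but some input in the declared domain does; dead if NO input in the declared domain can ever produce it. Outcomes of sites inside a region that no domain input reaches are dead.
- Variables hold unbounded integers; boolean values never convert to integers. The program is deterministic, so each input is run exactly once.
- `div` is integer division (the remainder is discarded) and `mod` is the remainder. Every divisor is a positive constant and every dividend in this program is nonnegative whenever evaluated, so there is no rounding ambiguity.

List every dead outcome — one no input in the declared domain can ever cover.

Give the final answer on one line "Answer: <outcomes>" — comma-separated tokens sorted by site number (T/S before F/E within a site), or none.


running all 45 domain inputs and tallying outcomes:
  B4=T: zero occurrences over every domain input -> dead
  reachable outcomes have witnesses, e.g. B1=T (e.g. k=1, q=1), B1=F (e.g. k=1, q=0), B2=T (e.g. k=1, q=0), B2=F (e.g. k=9, q=0)
Answer: B4=T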